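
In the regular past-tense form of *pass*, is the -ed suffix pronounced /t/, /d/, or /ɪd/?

The stem *pass* ends in a voiceless consonant other than /t/.
The -ed suffix is realized as /ɪd/ after /t, d/; as /t/ after other voiceless consonants; and as /d/ after other voiced sounds.
So -ed on *pass* is pronounced /t/.

/t/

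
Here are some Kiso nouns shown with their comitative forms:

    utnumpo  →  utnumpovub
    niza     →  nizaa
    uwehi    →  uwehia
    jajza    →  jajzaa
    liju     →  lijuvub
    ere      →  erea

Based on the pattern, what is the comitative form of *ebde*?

The pattern is rounding harmony: -vub when the last vowel of the stem is a rounded vowel (*utnumpo*, *liju*); -a when the last vowel of the stem is an unrounded vowel (*niza*, *uwehi*, *jajza*, *ere*).
*ebde*: last vowel = /e/, an unrounded vowel → -a → *ebdea*.

ebdea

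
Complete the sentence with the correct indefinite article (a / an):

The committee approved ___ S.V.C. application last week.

an

The indefinite article is chosen by the initial *sound* of the following word, not its spelling.
The initialism *S.V.C.* is read letter by letter; the first letter, S, is pronounced /ɛs/, which begins with a vowel sound.
So the article is *an*: The committee approved an S.V.C. application last week.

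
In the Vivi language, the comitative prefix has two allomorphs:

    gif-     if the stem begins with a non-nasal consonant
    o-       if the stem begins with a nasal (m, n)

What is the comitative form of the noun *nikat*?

onikat

Since the first consonant of *nikat* is /n/ (a nasal), it takes o-, giving *onikat*.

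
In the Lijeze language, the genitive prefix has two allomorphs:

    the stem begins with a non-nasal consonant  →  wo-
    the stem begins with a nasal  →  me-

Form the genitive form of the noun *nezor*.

menezor

The first consonant of *nezor* is /n/, which is a nasal, so the prefix is me-, giving *menezor*.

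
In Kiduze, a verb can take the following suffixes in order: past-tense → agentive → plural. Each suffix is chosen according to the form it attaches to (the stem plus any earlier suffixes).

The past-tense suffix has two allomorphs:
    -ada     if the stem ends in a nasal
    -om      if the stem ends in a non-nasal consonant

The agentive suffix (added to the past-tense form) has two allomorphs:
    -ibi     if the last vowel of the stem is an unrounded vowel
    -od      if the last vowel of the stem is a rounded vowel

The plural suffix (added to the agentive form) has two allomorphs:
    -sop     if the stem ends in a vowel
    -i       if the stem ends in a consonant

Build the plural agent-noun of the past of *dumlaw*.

*dumlaw*: final consonant = /w/, non-nasal → -om → *dumlawom*.
The last vowel of the past-tense form *dumlawom* is /o/, which is a rounded vowel, so the agentive suffix is -od, giving *dumlawomod*.
The agentive form *dumlawomod* — final sound /d/ (a consonant) → -i → *dumlawomodi*.

dumlawomodi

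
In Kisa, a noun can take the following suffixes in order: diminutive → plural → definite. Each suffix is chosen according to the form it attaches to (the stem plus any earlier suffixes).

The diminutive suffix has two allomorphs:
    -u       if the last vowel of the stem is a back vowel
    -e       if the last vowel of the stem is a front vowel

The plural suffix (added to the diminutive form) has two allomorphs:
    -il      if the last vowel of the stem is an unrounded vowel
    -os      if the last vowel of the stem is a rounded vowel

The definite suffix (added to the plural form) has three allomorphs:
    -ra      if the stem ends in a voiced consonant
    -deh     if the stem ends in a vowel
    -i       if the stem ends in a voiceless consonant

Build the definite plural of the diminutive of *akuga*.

The last vowel of *akuga* is /a/, which is a back vowel, so the diminutive suffix is -u, giving *akugau*.
The diminutive form *akugau*: last vowel = /u/, a rounded vowel → -os → *akugauos*.
Since the final sound of the plural form *akugauos* is /s/ (a voiceless consonant), it takes -i, giving *akugauosi*.

akugauosi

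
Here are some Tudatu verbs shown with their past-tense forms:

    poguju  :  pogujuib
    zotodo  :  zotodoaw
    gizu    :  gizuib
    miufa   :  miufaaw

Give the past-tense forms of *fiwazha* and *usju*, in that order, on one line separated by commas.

The pattern is height harmony: -ib when the last vowel of the stem is a high vowel (*poguju*, *gizu*); -aw when the last vowel of the stem is a non-high vowel (*zotodo*, *miufa*).
*fiwazha* — last vowel /a/ (a non-high vowel) → -aw → *fiwazhaaw*.
The last vowel of *usju* is /u/, which is a high vowel, so the suffix is -ib, giving *usjuib*.

fiwazhaaw, usjuib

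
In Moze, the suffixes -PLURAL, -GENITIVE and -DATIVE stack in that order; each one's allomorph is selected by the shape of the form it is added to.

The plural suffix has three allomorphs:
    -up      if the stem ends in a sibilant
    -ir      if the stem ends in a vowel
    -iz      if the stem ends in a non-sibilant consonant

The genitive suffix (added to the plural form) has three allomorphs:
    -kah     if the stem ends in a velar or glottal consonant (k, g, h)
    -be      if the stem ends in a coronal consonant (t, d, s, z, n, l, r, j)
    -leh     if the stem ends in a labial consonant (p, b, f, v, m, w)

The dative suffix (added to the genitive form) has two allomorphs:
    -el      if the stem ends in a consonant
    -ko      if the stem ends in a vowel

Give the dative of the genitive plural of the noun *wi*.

The final sound of *wi* is /i/, which is a vowel, so the plural suffix is -ir, giving *wiir*.
Since the final consonant of the plural form *wiir* is /r/ (coronal), it takes -be, giving *wiirbe*.
The genitive form *wiirbe* — final sound /e/ (a vowel) → -ko → *wiirbeko*.

wiirbeko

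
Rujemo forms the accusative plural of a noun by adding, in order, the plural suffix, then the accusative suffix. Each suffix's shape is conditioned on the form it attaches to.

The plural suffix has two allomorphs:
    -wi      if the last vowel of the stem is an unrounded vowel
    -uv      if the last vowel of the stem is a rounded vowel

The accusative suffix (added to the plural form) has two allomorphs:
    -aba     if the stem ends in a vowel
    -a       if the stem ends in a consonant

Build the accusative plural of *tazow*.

tazowuva

*tazow* — last vowel /o/ (a rounded vowel) → -uv → *tazowuv*.
The plural form *tazowuv* — final sound /v/ (a consonant) → -a → *tazowuva*.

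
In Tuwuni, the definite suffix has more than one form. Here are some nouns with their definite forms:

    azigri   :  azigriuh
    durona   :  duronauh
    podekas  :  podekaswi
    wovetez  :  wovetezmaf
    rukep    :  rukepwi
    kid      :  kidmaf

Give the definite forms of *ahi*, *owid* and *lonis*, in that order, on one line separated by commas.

The alternation tracks the final sound of the stem — -wi when the stem ends in a voiceless consonant (*podekas*, *rukep*); -maf when the stem ends in a voiced consonant (*wovetez*, *kid*); -uh when the stem ends in a vowel (*azigri*, *durona*).
*ahi*: final sound = /i/, a vowel → -uh → *ahiuh*.
*owid* — final sound /d/ (a voiced consonant) → -maf → *owidmaf*.
Since the final sound of *lonis* is /s/ (a voiceless consonant), it takes -wi, giving *loniswi*.

ahiuh, owidmaf, loniswi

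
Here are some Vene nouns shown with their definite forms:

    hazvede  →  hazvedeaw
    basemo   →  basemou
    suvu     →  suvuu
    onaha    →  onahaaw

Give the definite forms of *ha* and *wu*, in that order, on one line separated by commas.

The alternation tracks the last vowel of the stem — -u when the last vowel of the stem is a rounded vowel (*basemo*, *suvu*); -aw when the last vowel of the stem is an unrounded vowel (*hazvede*, *onaha*).
The last vowel of *ha* is /a/, which is an unrounded vowel, so the suffix is -aw, giving *haaw*.
Since the last vowel of *wu* is /u/ (a rounded vowel), it takes -u, giving *wuu*.

haaw, wuu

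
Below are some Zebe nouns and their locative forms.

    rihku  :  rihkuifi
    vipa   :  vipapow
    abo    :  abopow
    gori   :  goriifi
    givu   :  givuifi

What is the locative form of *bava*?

The pattern is height harmony: -ifi when the last vowel of the stem is a high vowel (*rihku*, *gori*, *givu*); -pow when the last vowel of the stem is a non-high vowel (*vipa*, *abo*).
*bava* — last vowel /a/ (a non-high vowel) → -pow → *bavapow*.

bavapow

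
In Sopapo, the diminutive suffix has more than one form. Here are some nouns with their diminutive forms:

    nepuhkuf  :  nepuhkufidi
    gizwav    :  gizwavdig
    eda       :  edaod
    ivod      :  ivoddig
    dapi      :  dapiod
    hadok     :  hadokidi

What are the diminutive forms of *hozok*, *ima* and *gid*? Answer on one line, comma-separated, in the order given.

The suffix is conditioned by the final sound: -idi when the stem ends in a voiceless consonant (*nepuhkuf*, *hadok*); -dig when the stem ends in a voiced consonant (*gizwav*, *ivod*); -od when the stem ends in a vowel (*eda*, *dapi*).
The final sound of *hozok* is /k/, which is a voiceless consonant, so the suffix is -idi, giving *hozokidi*.
*ima*: final sound = /a/, a vowel → -od → *imaod*.
The final sound of *gid* is /d/, which is a voiced consonant, so the suffix is -dig, giving *giddig*.

hozokidi, imaod, giddig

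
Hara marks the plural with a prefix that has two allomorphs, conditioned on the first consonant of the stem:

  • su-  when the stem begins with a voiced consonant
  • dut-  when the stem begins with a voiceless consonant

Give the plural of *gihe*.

sugihe

*gihe* — first consonant /g/ (voiced) → su- → *sugihe*.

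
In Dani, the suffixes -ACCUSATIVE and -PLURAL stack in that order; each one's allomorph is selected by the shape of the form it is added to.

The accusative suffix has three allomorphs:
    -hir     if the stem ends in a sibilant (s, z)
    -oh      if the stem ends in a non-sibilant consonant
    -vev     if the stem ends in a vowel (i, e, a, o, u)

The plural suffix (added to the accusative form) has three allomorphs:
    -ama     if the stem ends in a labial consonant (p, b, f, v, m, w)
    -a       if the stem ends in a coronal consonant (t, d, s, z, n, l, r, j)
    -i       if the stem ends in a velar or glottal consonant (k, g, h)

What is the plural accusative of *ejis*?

ejishira

*ejis*: final sound = /s/, a sibilant → -hir → *ejishir*.
The final consonant of the accusative form *ejishir* is /r/, which is coronal, so the plural suffix is -a, giving *ejishira*.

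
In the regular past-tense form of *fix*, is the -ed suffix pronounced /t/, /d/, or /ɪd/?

The stem *fix* ends in a voiceless consonant other than /t/.
The -ed suffix is realized as /ɪd/ after /t, d/; as /t/ after other voiceless consonants; and as /d/ after other voiced sounds.
So -ed on *fix* is pronounced /t/.

/t/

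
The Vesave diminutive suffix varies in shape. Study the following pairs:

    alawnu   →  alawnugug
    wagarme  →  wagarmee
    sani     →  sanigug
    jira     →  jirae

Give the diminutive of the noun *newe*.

The pattern is height harmony: -gug when the last vowel of the stem is a high vowel (*alawnu*, *sani*); -e when the last vowel of the stem is a non-high vowel (*wagarme*, *jira*).
Since the last vowel of *newe* is /e/ (a non-high vowel), it takes -e, giving *newee*.

newee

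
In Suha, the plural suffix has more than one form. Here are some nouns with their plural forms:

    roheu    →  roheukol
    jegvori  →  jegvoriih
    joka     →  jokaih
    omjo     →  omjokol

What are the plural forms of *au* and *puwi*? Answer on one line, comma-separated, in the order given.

aukol, puwiih

The suffix is conditioned by the last vowel: -kol when the last vowel of the stem is a rounded vowel (*roheu*, *omjo*); -ih when the last vowel of the stem is an unrounded vowel (*jegvori*, *joka*).
*au*: last vowel = /u/, a rounded vowel → -kol → *aukol*.
*puwi* — last vowel /i/ (an unrounded vowel) → -ih → *puwiih*.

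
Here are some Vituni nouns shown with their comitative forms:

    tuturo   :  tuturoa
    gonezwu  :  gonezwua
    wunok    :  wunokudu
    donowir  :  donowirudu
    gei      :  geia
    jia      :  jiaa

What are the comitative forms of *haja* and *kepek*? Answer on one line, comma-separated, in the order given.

hajaa, kepekudu

The pattern is consonant vs. vowel: -udu when the stem ends in a consonant (*wunok*, *donowir*); -a when the stem ends in a vowel (*tuturo*, *gonezwu*, *gei*, *jia*).
*haja*: final sound = /a/, a vowel → -a → *hajaa*.
*kepek* — final sound /k/ (a consonant) → -udu → *kepekudu*.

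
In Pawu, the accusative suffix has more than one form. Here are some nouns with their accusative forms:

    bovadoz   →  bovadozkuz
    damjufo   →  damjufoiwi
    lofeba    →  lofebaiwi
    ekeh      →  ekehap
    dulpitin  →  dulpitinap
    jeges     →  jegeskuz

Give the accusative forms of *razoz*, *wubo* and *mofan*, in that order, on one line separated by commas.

The pattern is sibilance of the final sound: -kuz when the stem ends in a sibilant (*bovadoz*, *jeges*); -ap when the stem ends in a non-sibilant consonant (*ekeh*, *dulpitin*); -iwi when the stem ends in a vowel (*damjufo*, *lofeba*).
*razoz*: final sound = /z/, a sibilant → -kuz → *razozkuz*.
Since the final sound of *wubo* is /o/ (a vowel), it takes -iwi, giving *wuboiwi*.
*mofan*: final sound = /n/, a non-sibilant consonant → -ap → *mofanap*.

razozkuz, wuboiwi, mofanap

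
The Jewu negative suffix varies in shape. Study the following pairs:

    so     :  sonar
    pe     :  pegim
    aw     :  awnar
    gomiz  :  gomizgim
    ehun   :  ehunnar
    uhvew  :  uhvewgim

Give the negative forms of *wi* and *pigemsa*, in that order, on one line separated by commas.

The alternation tracks the last vowel of the stem — -gim when the last vowel of the stem is a front vowel (*pe*, *gomiz*, *uhvew*); -nar when the last vowel of the stem is a back vowel (*so*, *aw*, *ehun*).
Since the last vowel of *wi* is /i/ (a front vowel), it takes -gim, giving *wigim*.
*pigemsa*: last vowel = /a/, a back vowel → -nar → *pigemsanar*.

wigim, pigemsanar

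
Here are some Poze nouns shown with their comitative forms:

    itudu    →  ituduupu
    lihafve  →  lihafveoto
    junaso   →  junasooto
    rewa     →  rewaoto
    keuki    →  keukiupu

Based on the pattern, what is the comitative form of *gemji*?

The pattern is height harmony: -upu when the last vowel of the stem is a high vowel (*itudu*, *keuki*); -oto when the last vowel of the stem is a non-high vowel (*lihafve*, *junaso*, *rewa*).
Since the last vowel of *gemji* is /i/ (a high vowel), it takes -upu, giving *gemjiupu*.

gemjiupu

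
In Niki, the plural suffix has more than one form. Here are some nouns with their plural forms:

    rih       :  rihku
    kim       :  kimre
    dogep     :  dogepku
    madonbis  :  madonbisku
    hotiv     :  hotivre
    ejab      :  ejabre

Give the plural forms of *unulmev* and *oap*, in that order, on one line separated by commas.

unulmevre, oapku

The suffix is conditioned by the final consonant: -ku when the stem ends in a voiceless consonant (*rih*, *dogep*, *madonbis*); -re when the stem ends in a voiced consonant (*kim*, *hotiv*, *ejab*).
*unulmev* — final consonant /v/ (voiced) → -re → *unulmevre*.
Since the final consonant of *oap* is /p/ (voiceless), it takes -ku, giving *oapku*.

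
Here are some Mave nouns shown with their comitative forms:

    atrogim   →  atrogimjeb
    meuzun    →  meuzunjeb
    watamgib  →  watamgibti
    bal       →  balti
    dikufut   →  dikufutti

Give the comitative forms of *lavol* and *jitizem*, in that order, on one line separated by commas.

lavolti, jitizemjeb

The alternation tracks the final consonant of the stem — -jeb when the stem ends in a nasal (*atrogim*, *meuzun*); -ti when the stem ends in a non-nasal consonant (*watamgib*, *bal*, *dikufut*).
*lavol*: final consonant = /l/, non-nasal → -ti → *lavolti*.
*jitizem* — final consonant /m/ (a nasal) → -jeb → *jitizemjeb*.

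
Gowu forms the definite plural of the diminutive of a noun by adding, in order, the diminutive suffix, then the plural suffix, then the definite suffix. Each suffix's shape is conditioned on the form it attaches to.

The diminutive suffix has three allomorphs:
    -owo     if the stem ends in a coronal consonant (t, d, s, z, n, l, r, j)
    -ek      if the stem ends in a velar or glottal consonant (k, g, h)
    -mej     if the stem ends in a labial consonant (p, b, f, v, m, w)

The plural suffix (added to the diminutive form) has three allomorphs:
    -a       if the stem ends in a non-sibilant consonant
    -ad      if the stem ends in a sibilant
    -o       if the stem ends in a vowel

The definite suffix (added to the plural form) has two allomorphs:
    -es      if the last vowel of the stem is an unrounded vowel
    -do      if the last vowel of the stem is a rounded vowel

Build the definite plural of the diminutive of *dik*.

The final consonant of *dik* is /k/, which is velar/glottal, so the diminutive suffix is -ek, giving *dikek*.
The diminutive form *dikek* — final sound /k/ (a non-sibilant consonant) → -a → *dikeka*.
Since the last vowel of the plural form *dikeka* is /a/ (an unrounded vowel), it takes -es, giving *dikekaes*.

dikekaes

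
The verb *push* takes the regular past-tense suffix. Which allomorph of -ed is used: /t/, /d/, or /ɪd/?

The stem *push* ends in a voiceless consonant other than /t/.
The -ed suffix is realized as /ɪd/ after /t, d/; as /t/ after other voiceless consonants; and as /d/ after other voiced sounds.
So -ed on *push* is pronounced /t/.

/t/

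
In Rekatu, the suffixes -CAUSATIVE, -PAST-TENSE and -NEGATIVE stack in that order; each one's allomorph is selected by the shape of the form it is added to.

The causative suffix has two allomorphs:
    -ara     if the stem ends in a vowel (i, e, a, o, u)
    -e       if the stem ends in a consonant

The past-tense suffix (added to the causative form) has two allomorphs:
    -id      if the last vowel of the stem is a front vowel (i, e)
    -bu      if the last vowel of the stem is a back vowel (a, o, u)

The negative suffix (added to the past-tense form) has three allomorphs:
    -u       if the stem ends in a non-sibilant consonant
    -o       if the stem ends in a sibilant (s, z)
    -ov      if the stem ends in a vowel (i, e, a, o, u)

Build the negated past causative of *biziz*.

bizizeidu

*biziz* — final sound /z/ (a consonant) → -e → *bizize*.
Since the last vowel of the causative form *bizize* is /e/ (a front vowel), it takes -id, giving *bizizeid*.
The past-tense form *bizizeid* — final sound /d/ (a non-sibilant consonant) → -u → *bizizeidu*.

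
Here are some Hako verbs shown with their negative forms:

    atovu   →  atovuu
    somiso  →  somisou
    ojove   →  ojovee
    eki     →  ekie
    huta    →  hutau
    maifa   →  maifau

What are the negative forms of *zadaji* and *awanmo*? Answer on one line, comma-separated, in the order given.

zadajie, awanmou

The alternation tracks the last vowel of the stem — -e when the last vowel of the stem is a front vowel (*ojove*, *eki*); -u when the last vowel of the stem is a back vowel (*atovu*, *somiso*, *huta*, *maifa*).
*zadaji* — last vowel /i/ (a front vowel) → -e → *zadajie*.
*awanmo* — last vowel /o/ (a back vowel) → -u → *awanmou*.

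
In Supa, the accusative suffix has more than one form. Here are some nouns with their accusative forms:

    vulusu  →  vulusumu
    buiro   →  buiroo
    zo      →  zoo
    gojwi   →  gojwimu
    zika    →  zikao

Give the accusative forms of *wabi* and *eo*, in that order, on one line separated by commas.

The alternation tracks the last vowel of the stem — -mu when the last vowel of the stem is a high vowel (*vulusu*, *gojwi*); -o when the last vowel of the stem is a non-high vowel (*buiro*, *zo*, *zika*).
Since the last vowel of *wabi* is /i/ (a high vowel), it takes -mu, giving *wabimu*.
The last vowel of *eo* is /o/, which is a non-high vowel, so the suffix is -o, giving *eoo*.

wabimu, eoo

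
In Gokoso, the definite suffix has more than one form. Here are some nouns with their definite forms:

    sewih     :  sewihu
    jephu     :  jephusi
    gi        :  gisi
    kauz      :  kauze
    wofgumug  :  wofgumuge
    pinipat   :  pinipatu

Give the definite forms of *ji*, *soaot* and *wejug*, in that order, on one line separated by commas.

jisi, soaotu, wejuge

The pattern is voicing of the final sound: -u when the stem ends in a voiceless consonant (*sewih*, *pinipat*); -e when the stem ends in a voiced consonant (*kauz*, *wofgumug*); -si when the stem ends in a vowel (*jephu*, *gi*).
*ji* — final sound /i/ (a vowel) → -si → *jisi*.
*soaot*: final sound = /t/, a voiceless consonant → -u → *soaotu*.
The final sound of *wejug* is /g/, which is a voiced consonant, so the suffix is -e, giving *wejuge*.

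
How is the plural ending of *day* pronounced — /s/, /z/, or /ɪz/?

The stem *day* ends in a voiced non-sibilant sound.
The plural suffix surfaces as /ɪz/ after sibilants, /s/ after other voiceless consonants, and /z/ after other voiced sounds.
So the plural -s on *day* is pronounced /z/.

/z/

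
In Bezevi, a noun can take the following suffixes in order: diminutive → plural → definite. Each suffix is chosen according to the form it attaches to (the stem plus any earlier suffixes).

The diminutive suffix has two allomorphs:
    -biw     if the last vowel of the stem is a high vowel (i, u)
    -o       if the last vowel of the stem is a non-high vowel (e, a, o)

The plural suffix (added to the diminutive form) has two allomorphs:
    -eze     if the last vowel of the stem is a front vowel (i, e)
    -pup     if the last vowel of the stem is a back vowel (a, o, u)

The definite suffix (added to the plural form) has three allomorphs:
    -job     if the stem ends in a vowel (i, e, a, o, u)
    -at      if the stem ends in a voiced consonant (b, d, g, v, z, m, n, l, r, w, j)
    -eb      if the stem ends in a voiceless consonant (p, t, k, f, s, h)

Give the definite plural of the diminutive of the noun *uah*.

*uah*: last vowel = /a/, a non-high vowel → -o → *uaho*.
The last vowel of the diminutive form *uaho* is /o/, which is a back vowel, so the plural suffix is -pup, giving *uahopup*.
The plural form *uahopup*: final sound = /p/, a voiceless consonant → -eb → *uahopupeb*.

uahopupeb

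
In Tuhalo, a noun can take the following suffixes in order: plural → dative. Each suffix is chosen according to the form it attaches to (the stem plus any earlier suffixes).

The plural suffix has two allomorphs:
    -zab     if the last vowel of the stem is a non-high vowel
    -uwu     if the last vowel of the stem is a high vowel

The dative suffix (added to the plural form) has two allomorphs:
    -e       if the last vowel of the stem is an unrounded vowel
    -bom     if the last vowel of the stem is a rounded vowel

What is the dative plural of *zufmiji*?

*zufmiji*: last vowel = /i/, a high vowel → -uwu → *zufmijiuwu*.
Since the last vowel of the plural form *zufmijiuwu* is /u/ (a rounded vowel), it takes -bom, giving *zufmijiuwubom*.

zufmijiuwubom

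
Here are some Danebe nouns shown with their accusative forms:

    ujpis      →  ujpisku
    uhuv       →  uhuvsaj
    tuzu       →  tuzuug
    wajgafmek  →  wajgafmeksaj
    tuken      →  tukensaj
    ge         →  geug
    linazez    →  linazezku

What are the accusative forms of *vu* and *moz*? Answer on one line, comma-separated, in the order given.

The pattern is sibilance of the final sound: -ku when the stem ends in a sibilant (*ujpis*, *linazez*); -saj when the stem ends in a non-sibilant consonant (*uhuv*, *wajgafmek*, *tuken*); -ug when the stem ends in a vowel (*tuzu*, *ge*).
The final sound of *vu* is /u/, which is a vowel, so the suffix is -ug, giving *vuug*.
*moz* — final sound /z/ (a sibilant) → -ku → *mozku*.

vuug, mozku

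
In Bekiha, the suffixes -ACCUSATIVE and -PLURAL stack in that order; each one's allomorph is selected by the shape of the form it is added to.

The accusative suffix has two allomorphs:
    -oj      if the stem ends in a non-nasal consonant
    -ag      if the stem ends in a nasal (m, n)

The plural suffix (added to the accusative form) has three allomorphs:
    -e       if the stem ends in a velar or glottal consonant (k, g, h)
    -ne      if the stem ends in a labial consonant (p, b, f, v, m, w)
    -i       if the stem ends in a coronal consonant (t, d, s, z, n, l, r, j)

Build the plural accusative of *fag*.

*fag* — final consonant /g/ (non-nasal) → -oj → *fagoj*.
The final consonant of the accusative form *fagoj* is /j/, which is coronal, so the plural suffix is -i, giving *fagoji*.

fagoji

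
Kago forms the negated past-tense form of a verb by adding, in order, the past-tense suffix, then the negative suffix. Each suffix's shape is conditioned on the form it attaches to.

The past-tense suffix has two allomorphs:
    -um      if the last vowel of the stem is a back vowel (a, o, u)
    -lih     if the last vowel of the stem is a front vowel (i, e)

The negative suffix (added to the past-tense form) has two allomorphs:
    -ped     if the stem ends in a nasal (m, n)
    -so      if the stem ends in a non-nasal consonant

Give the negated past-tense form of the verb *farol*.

*farol* — last vowel /o/ (a back vowel) → -um → *farolum*.
The final consonant of the past-tense form *farolum* is /m/, which is a nasal, so the negative suffix is -ped, giving *farolumped*.

farolumped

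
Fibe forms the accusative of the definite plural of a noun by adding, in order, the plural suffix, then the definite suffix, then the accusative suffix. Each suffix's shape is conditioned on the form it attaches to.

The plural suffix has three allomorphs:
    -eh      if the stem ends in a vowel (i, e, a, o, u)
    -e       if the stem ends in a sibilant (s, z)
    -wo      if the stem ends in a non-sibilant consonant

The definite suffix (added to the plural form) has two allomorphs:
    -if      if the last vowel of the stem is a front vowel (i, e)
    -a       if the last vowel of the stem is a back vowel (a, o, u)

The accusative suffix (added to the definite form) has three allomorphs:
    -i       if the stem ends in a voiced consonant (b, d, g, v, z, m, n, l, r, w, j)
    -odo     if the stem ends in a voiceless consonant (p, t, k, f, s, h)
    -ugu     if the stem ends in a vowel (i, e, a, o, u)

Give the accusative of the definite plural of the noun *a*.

*a* — final sound /a/ (a vowel) → -eh → *aeh*.
Since the last vowel of the plural form *aeh* is /e/ (a front vowel), it takes -if, giving *aehif*.
The definite form *aehif*: final sound = /f/, a voiceless consonant → -odo → *aehifodo*.

aehifodo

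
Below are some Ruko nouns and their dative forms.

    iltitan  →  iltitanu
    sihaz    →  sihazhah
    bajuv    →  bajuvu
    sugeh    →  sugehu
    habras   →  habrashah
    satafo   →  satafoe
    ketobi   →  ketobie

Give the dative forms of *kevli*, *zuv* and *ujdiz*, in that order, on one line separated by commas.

kevlie, zuvu, ujdizhah

The suffix is conditioned by the final sound: -hah when the stem ends in a sibilant (*sihaz*, *habras*); -u when the stem ends in a non-sibilant consonant (*iltitan*, *bajuv*, *sugeh*); -e when the stem ends in a vowel (*satafo*, *ketobi*).
The final sound of *kevli* is /i/, which is a vowel, so the suffix is -e, giving *kevlie*.
Since the final sound of *zuv* is /v/ (a non-sibilant consonant), it takes -u, giving *zuvu*.
*ujdiz* — final sound /z/ (a sibilant) → -hah → *ujdizhah*.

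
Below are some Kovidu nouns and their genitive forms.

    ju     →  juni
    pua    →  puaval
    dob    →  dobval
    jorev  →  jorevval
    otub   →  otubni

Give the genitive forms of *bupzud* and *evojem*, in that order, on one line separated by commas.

bupzudni, evojemval

The alternation tracks the last vowel of the stem — -ni when the last vowel of the stem is a high vowel (*ju*, *otub*); -val when the last vowel of the stem is a non-high vowel (*pua*, *dob*, *jorev*).
The last vowel of *bupzud* is /u/, which is a high vowel, so the suffix is -ni, giving *bupzudni*.
The last vowel of *evojem* is /e/, which is a non-high vowel, so the suffix is -val, giving *evojemval*.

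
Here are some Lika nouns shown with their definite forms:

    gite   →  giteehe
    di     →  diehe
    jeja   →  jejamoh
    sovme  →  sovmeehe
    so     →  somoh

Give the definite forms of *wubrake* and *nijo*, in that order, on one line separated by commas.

The pattern is front/back vowel harmony: -ehe when the last vowel of the stem is a front vowel (*gite*, *di*, *sovme*); -moh when the last vowel of the stem is a back vowel (*jeja*, *so*).
Since the last vowel of *wubrake* is /e/ (a front vowel), it takes -ehe, giving *wubrakeehe*.
Since the last vowel of *nijo* is /o/ (a back vowel), it takes -moh, giving *nijomoh*.

wubrakeehe, nijomoh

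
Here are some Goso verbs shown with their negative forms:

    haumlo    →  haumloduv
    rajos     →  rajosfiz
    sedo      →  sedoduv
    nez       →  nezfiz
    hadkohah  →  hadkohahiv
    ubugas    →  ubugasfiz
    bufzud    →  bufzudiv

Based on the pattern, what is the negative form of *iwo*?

The pattern is sibilance of the final sound: -fiz when the stem ends in a sibilant (*rajos*, *nez*, *ubugas*); -iv when the stem ends in a non-sibilant consonant (*hadkohah*, *bufzud*); -duv when the stem ends in a vowel (*haumlo*, *sedo*).
Since the final sound of *iwo* is /o/ (a vowel), it takes -duv, giving *iwoduv*.

iwoduv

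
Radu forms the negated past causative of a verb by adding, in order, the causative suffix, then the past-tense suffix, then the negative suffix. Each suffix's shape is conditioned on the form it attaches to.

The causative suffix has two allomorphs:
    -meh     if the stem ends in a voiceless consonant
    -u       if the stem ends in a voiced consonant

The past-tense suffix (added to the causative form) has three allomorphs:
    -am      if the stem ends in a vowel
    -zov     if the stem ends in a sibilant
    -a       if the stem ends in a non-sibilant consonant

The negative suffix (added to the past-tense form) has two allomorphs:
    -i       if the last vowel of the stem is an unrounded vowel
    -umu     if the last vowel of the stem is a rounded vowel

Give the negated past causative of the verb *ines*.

*ines* — final consonant /s/ (voiceless) → -meh → *inesmeh*.
The final sound of the causative form *inesmeh* is /h/, which is a non-sibilant consonant, so the past-tense suffix is -a, giving *inesmeha*.
The last vowel of the past-tense form *inesmeha* is /a/, which is an unrounded vowel, so the negative suffix is -i, giving *inesmehai*.

inesmehai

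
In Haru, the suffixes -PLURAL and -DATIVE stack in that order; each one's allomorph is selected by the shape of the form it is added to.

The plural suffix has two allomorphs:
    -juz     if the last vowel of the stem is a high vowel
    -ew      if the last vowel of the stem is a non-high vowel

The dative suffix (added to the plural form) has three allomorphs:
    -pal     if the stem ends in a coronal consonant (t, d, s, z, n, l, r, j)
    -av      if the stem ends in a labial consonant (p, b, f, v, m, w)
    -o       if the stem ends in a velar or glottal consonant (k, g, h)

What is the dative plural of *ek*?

ekewav

Since the last vowel of *ek* is /e/ (a non-high vowel), it takes -ew, giving *ekew*.
The plural form *ekew*: final consonant = /w/, labial → -av → *ekewav*.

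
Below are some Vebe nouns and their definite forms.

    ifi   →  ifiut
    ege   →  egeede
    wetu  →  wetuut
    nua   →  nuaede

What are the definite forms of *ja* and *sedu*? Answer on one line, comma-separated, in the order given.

jaede, seduut

The suffix is conditioned by the last vowel: -ut when the last vowel of the stem is a high vowel (*ifi*, *wetu*); -ede when the last vowel of the stem is a non-high vowel (*ege*, *nua*).
*ja* — last vowel /a/ (a non-high vowel) → -ede → *jaede*.
*sedu* — last vowel /u/ (a high vowel) → -ut → *seduut*.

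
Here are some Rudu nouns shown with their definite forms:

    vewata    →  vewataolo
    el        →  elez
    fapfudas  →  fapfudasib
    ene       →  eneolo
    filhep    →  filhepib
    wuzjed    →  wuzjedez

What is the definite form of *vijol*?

vijolez

The suffix is conditioned by the final sound: -ib when the stem ends in a voiceless consonant (*fapfudas*, *filhep*); -ez when the stem ends in a voiced consonant (*el*, *wuzjed*); -olo when the stem ends in a vowel (*vewata*, *ene*).
The final sound of *vijol* is /l/, which is a voiced consonant, so the suffix is -ez, giving *vijolez*.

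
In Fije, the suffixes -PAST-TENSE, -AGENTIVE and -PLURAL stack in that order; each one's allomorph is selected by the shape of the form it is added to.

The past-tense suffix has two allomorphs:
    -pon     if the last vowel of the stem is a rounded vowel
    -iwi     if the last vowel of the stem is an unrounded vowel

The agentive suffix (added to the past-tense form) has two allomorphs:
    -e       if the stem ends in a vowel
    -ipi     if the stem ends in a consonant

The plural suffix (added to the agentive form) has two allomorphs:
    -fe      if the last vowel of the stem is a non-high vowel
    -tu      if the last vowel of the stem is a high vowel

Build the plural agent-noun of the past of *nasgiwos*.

Since the last vowel of *nasgiwos* is /o/ (a rounded vowel), it takes -pon, giving *nasgiwospon*.
Since the final sound of the past-tense form *nasgiwospon* is /n/ (a consonant), it takes -ipi, giving *nasgiwosponipi*.
Since the last vowel of the agentive form *nasgiwosponipi* is /i/ (a high vowel), it takes -tu, giving *nasgiwosponipitu*.

nasgiwosponipitu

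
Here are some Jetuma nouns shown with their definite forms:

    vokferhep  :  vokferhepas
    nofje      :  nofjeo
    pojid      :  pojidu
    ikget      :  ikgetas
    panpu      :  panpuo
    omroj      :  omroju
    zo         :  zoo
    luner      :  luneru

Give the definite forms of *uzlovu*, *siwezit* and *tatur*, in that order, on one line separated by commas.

The suffix is conditioned by the final sound: -as when the stem ends in a voiceless consonant (*vokferhep*, *ikget*); -u when the stem ends in a voiced consonant (*pojid*, *omroj*, *luner*); -o when the stem ends in a vowel (*nofje*, *panpu*, *zo*).
Since the final sound of *uzlovu* is /u/ (a vowel), it takes -o, giving *uzlovuo*.
The final sound of *siwezit* is /t/, which is a voiceless consonant, so the suffix is -as, giving *siwezitas*.
*tatur* — final sound /r/ (a voiced consonant) → -u → *taturu*.

uzlovuo, siwezitas, taturu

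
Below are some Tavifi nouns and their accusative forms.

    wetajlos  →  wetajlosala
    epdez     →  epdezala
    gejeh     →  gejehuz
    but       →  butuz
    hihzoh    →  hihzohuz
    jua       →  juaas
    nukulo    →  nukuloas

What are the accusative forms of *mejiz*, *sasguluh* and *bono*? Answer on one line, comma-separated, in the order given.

The suffix is conditioned by the final sound: -ala when the stem ends in a sibilant (*wetajlos*, *epdez*); -uz when the stem ends in a non-sibilant consonant (*gejeh*, *but*, *hihzoh*); -as when the stem ends in a vowel (*jua*, *nukulo*).
*mejiz*: final sound = /z/, a sibilant → -ala → *mejizala*.
Since the final sound of *sasguluh* is /h/ (a non-sibilant consonant), it takes -uz, giving *sasguluhuz*.
*bono*: final sound = /o/, a vowel → -as → *bonoas*.

mejizala, sasguluhuz, bonoas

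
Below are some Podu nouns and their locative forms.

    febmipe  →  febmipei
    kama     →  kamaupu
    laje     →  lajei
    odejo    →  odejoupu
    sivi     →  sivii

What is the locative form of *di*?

The suffix is conditioned by the last vowel: -i when the last vowel of the stem is a front vowel (*febmipe*, *laje*, *sivi*); -upu when the last vowel of the stem is a back vowel (*kama*, *odejo*).
Since the last vowel of *di* is /i/ (a front vowel), it takes -i, giving *dii*.

dii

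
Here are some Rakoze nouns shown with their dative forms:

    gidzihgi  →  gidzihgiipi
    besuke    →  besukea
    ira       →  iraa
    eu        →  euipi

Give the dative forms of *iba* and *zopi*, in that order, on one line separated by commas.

ibaa, zopiipi

The suffix is conditioned by the last vowel: -ipi when the last vowel of the stem is a high vowel (*gidzihgi*, *eu*); -a when the last vowel of the stem is a non-high vowel (*besuke*, *ira*).
*iba* — last vowel /a/ (a non-high vowel) → -a → *ibaa*.
*zopi* — last vowel /i/ (a high vowel) → -ipi → *zopiipi*.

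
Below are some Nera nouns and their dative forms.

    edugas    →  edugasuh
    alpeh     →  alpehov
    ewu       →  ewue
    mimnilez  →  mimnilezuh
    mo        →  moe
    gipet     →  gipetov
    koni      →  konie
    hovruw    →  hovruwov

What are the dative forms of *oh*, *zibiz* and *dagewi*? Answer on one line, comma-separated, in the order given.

ohov, zibizuh, dagewie

The suffix is conditioned by the final sound: -uh when the stem ends in a sibilant (*edugas*, *mimnilez*); -ov when the stem ends in a non-sibilant consonant (*alpeh*, *gipet*, *hovruw*); -e when the stem ends in a vowel (*ewu*, *mo*, *koni*).
Since the final sound of *oh* is /h/ (a non-sibilant consonant), it takes -ov, giving *ohov*.
Since the final sound of *zibiz* is /z/ (a sibilant), it takes -uh, giving *zibizuh*.
*dagewi* — final sound /i/ (a vowel) → -e → *dagewie*.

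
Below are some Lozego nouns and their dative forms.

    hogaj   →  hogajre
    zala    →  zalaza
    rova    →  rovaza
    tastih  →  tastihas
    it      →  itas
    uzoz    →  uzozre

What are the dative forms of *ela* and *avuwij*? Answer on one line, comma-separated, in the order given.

elaza, avuwijre

The alternation tracks the final sound of the stem — -as when the stem ends in a voiceless consonant (*tastih*, *it*); -re when the stem ends in a voiced consonant (*hogaj*, *uzoz*); -za when the stem ends in a vowel (*zala*, *rova*).
*ela*: final sound = /a/, a vowel → -za → *elaza*.
*avuwij* — final sound /j/ (a voiced consonant) → -re → *avuwijre*.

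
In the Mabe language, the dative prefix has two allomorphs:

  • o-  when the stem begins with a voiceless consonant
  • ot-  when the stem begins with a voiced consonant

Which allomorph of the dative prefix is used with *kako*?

Since the first consonant of *kako* is /k/ (voiceless), it takes o-.

o-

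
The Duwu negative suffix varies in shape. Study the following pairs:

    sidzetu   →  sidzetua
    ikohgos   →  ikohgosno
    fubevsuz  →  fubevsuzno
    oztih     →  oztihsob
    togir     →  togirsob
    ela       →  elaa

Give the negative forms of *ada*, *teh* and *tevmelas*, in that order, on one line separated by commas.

adaa, tehsob, tevmelasno

The suffix is conditioned by the final sound: -no when the stem ends in a sibilant (*ikohgos*, *fubevsuz*); -sob when the stem ends in a non-sibilant consonant (*oztih*, *togir*); -a when the stem ends in a vowel (*sidzetu*, *ela*).
The final sound of *ada* is /a/, which is a vowel, so the suffix is -a, giving *adaa*.
*teh* — final sound /h/ (a non-sibilant consonant) → -sob → *tehsob*.
The final sound of *tevmelas* is /s/, which is a sibilant, so the suffix is -no, giving *tevmelasno*.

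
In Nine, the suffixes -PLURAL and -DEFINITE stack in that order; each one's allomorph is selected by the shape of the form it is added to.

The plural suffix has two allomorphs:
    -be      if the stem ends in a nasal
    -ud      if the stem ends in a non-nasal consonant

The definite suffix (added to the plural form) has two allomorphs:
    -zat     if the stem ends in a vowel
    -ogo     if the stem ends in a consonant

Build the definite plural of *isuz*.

isuzudogo

The final consonant of *isuz* is /z/, which is non-nasal, so the plural suffix is -ud, giving *isuzud*.
The final sound of the plural form *isuzud* is /d/, which is a consonant, so the definite suffix is -ogo, giving *isuzudogo*.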